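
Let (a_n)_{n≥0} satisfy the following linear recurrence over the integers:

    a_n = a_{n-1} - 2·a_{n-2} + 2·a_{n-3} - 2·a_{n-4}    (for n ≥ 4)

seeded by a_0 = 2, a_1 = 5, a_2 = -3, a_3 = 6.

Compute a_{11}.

108

a_4 = 1·6 + -2·-3 + 2·5 + -2·2 = 18
a_5 = 1·18 + -2·6 + 2·-3 + -2·5 = -10
a_6 = 1·-10 + -2·18 + 2·6 + -2·-3 = -28
a_7 = 1·-28 + -2·-10 + 2·18 + -2·6 = 16
a_8 = 1·16 + -2·-28 + 2·-10 + -2·18 = 16
a_9 = 1·16 + -2·16 + 2·-28 + -2·-10 = -52
a_10 = 1·-52 + -2·16 + 2·16 + -2·-28 = 4
a_11 = 1·4 + -2·-52 + 2·16 + -2·16 = 108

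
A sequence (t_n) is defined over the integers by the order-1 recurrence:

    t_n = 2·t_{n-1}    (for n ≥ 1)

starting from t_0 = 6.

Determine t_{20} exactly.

t_1 = 2·6 = 12
t_2 = 2·12 = 24
t_3 = 2·24 = 48
t_4 = 2·48 = 96
t_5 = 2·96 = 192
t_6 = 2·192 = 384
t_7 = 2·384 = 768
t_8 = 2·768 = 1536
t_9 = 2·1536 = 3072
t_10 = 2·3072 = 6144
t_11 = 2·6144 = 12288
t_12 = 2·12288 = 24576
t_13 = 2·24576 = 49152
t_14 = 2·49152 = 98304
t_15 = 2·98304 = 196608
t_16 = 2·196608 = 393216
t_17 = 2·393216 = 786432
t_18 = 2·786432 = 1572864
t_19 = 2·1572864 = 3145728
t_20 = 2·3145728 = 6291456

6291456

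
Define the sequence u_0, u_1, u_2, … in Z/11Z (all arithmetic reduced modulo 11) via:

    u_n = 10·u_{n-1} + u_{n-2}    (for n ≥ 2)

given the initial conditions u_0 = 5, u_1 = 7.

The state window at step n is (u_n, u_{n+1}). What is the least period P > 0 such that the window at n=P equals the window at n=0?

n=0: window = (5, 7)
n=1: window = (7, 9)
n=2: window = (9, 9)
n=3: window = (9, 0)
n=4: window = (0, 9)
n=5: window = (9, 2)
n=6: window = (2, 7)
n=7: window = (7, 6)
n=8: window = (6, 1)
n=9: window = (1, 5)
n=10: window = (5, 7)
window at n=10 equals window at n=0 → period = 10

10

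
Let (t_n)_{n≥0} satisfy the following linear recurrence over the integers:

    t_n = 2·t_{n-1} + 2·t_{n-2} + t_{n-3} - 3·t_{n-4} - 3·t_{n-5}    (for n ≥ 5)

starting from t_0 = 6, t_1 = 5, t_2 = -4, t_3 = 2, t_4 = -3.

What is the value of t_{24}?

-4711467859

t_5 = 2·-3 + 2·2 + 1·-4 + -3·5 + -3·6 = -39
t_6 = 2·-39 + 2·-3 + 1·2 + -3·-4 + -3·5 = -85
t_7 = 2·-85 + 2·-39 + 1·-3 + -3·2 + -3·-4 = -245
t_8 = 2·-245 + 2·-85 + 1·-39 + -3·-3 + -3·2 = -696
t_9 = 2·-696 + 2·-245 + 1·-85 + -3·-39 + -3·-3 = -1841
t_10 = 2·-1841 + 2·-696 + 1·-245 + -3·-85 + -3·-39 = -4947
t_11 = 2·-4947 + 2·-1841 + 1·-696 + -3·-245 + -3·-85 = -13282
t_12 = 2·-13282 + 2·-4947 + 1·-1841 + -3·-696 + -3·-245 = -35476
t_13 = 2·-35476 + 2·-13282 + 1·-4947 + -3·-1841 + -3·-696 = -94852
t_14 = 2·-94852 + 2·-35476 + 1·-13282 + -3·-4947 + -3·-1841 = -253574
t_15 = 2·-253574 + 2·-94852 + 1·-35476 + -3·-13282 + -3·-4947 = -677641
t_16 = 2·-677641 + 2·-253574 + 1·-94852 + -3·-35476 + -3·-13282 = -1811008
t_17 = 2·-1811008 + 2·-677641 + 1·-253574 + -3·-94852 + -3·-35476 = -4839888
t_18 = 2·-4839888 + 2·-1811008 + 1·-677641 + -3·-253574 + -3·-94852 = -12934155
t_19 = 2·-12934155 + 2·-4839888 + 1·-1811008 + -3·-677641 + -3·-253574 = -34565449
t_20 = 2·-34565449 + 2·-12934155 + 1·-4839888 + -3·-1811008 + -3·-677641 = -92373149
t_21 = 2·-92373149 + 2·-34565449 + 1·-12934155 + -3·-4839888 + -3·-1811008 = -246858663
t_22 = 2·-246858663 + 2·-92373149 + 1·-34565449 + -3·-12934155 + -3·-4839888 = -659706944
t_23 = 2·-659706944 + 2·-246858663 + 1·-92373149 + -3·-34565449 + -3·-12934155 = -1763005551
t_24 = 2·-1763005551 + 2·-659706944 + 1·-246858663 + -3·-92373149 + -3·-34565449 = -4711467859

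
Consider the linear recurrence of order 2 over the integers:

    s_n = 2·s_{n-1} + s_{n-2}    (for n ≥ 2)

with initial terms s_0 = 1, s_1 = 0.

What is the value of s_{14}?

33461

s_2 = 2·0 + 1·1 = 1
s_3 = 2·1 + 1·0 = 2
s_4 = 2·2 + 1·1 = 5
s_5 = 2·5 + 1·2 = 12
s_6 = 2·12 + 1·5 = 29
s_7 = 2·29 + 1·12 = 70
s_8 = 2·70 + 1·29 = 169
s_9 = 2·169 + 1·70 = 408
s_10 = 2·408 + 1·169 = 985
s_11 = 2·985 + 1·408 = 2378
s_12 = 2·2378 + 1·985 = 5741
s_13 = 2·5741 + 1·2378 = 13860
s_14 = 2·13860 + 1·5741 = 33461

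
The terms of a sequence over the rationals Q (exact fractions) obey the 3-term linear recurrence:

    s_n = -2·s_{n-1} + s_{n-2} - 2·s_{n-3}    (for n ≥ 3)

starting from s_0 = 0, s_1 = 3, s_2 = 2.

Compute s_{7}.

-1

s_3 = -2·2 + 1·3 + -2·0 = -1
s_4 = -2·-1 + 1·2 + -2·3 = -2
s_5 = -2·-2 + 1·-1 + -2·2 = -1
s_6 = -2·-1 + 1·-2 + -2·-1 = 2
s_7 = -2·2 + 1·-1 + -2·-2 = -1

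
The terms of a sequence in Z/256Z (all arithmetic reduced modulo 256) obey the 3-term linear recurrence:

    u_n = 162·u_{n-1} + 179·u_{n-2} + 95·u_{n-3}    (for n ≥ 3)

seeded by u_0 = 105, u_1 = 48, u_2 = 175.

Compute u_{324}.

231

u_3 = 162·175 + 179·48 + 95·105 = 69
u_4 = 162·69 + 179·175 + 95·48 = 215
u_5 = 162·215 + 179·69 + 95·175 = 62
u_6 = 162·62 + 179·215 + 95·69 = 44
u_7 = 162·44 + 179·62 + 95·215 = 251
u_8 = 162·251 + 179·44 + 95·62 = 156
Continuing the recurrence:
  u_9 = 141;  u_10 = 115;  u_11 = 65;  u_12 = 222;  u_13 = 156;  u_14 = 17
  u_15 = 56;  u_16 = 55;  u_17 = 69;  u_18 = 231;  u_19 = 214;  u_20 = 140
  u_21 = 243;  u_22 = 20;  u_23 = 133;  u_24 = 83;  u_25 = 241;  u_26 = 230
  u_27 = 220;  u_28 = 121;  u_29 = 192;  u_30 = 191;  u_31 = 5;  u_32 = 247
  u_33 = 174;  u_34 = 172;  u_35 = 43;  u_36 = 12;  u_37 = 125;  u_38 = 115
  u_39 = 161;  u_40 = 174;  u_41 = 92;  u_42 = 161;  u_43 = 200;  u_44 = 71
  u_45 = 133;  u_46 = 7;  u_47 = 198;  u_48 = 140;  u_49 = 163;  u_50 = 132
  u_51 = 117;  u_52 = 211;  u_53 = 81;  u_54 = 54;  u_55 = 28;  u_56 = 137
  u_57 = 80;  u_58 = 207;  u_59 = 197;  u_60 = 23;  u_61 = 30;  u_62 = 44
  u_63 = 91;  u_64 = 124;  u_65 = 109;  u_66 = 115;  u_67 = 1;  u_68 = 126
  u_69 = 28;  u_70 = 49;  u_71 = 88;  u_72 = 87;  u_73 = 197;  u_74 = 39
  u_75 = 182;  u_76 = 140;  u_77 = 83;  u_78 = 244;  u_79 = 101;  u_80 = 83
  u_81 = 177;  u_82 = 134;  u_83 = 92;  u_84 = 153;  u_85 = 224;  u_86 = 223
  u_87 = 133;  u_88 = 55;  u_89 = 142;  u_90 = 172;  u_91 = 139;  u_92 = 236
  u_93 = 93;  u_94 = 115;  u_95 = 97;  u_96 = 78;  u_97 = 220;  u_98 = 193
  u_99 = 232;  u_100 = 103;  u_101 = 5;  u_102 = 71;  u_103 = 166;  u_104 = 140
  u_105 = 3;  u_106 = 100;  u_107 = 85;  u_108 = 211;  u_109 = 17;  u_110 = 214
  u_111 = 156;  u_112 = 169;  u_113 = 112;  u_114 = 239;  u_115 = 69;  u_116 = 87
  u_117 = 254;  u_118 = 44;  u_119 = 187;  u_120 = 92;  u_121 = 77;  u_122 = 115
  u_123 = 193;  u_124 = 30;  u_125 = 156;  u_126 = 81;  u_127 = 120;  u_128 = 119
  u_129 = 69;  u_130 = 103;  u_131 = 150;  u_132 = 140;  u_133 = 179;  u_134 = 212
  u_135 = 69;  u_136 = 83;  u_137 = 113;  u_138 = 38;  u_139 = 220;  u_140 = 185
  u_141 = 0;  u_142 = 255;  u_143 = 5;  u_144 = 119;  u_145 = 110;  u_146 = 172
  u_147 = 235;  u_148 = 204;  u_149 = 61;  u_150 = 115;  u_151 = 33;  u_152 = 238
  u_153 = 92;  u_154 = 225;  u_155 = 8;  u_156 = 135;  u_157 = 133;  u_158 = 135
  u_159 = 134;  u_160 = 140;  u_161 = 99;  u_162 = 68;  u_163 = 53;  u_164 = 211
  u_165 = 209;  u_166 = 118;  u_167 = 28;  u_168 = 201;  u_169 = 144;  u_170 = 15
  u_171 = 197;  u_172 = 151;  u_173 = 222;  u_174 = 44;  u_175 = 27;  u_176 = 60
  u_177 = 45;  u_178 = 115;  u_179 = 129;  u_180 = 190;  u_181 = 28;  u_182 = 113
  u_183 = 152;  u_184 = 151;  u_185 = 197;  u_186 = 167;  u_187 = 118;  u_188 = 140
  u_189 = 19;  u_190 = 180;  u_191 = 37;  u_192 = 83;  u_193 = 49;  u_194 = 198
  u_195 = 92;  u_196 = 217;  u_197 = 32;  u_198 = 31;  u_199 = 133;  u_200 = 183
  u_201 = 78;  u_202 = 172;  u_203 = 75;  u_204 = 172;  u_205 = 29;  u_206 = 115
  u_207 = 225;  u_208 = 142;  u_209 = 220;  u_210 = 1;  u_211 = 40;  u_212 = 167
  u_213 = 5;  u_214 = 199;  u_215 = 102;  u_216 = 140;  u_217 = 195;  u_218 = 36
  u_219 = 21;  u_220 = 211;  u_221 = 145;  u_222 = 22;  u_223 = 156;  u_224 = 233
  u_225 = 176;  u_226 = 47;  u_227 = 69;  u_228 = 215;  u_229 = 190;  u_230 = 44
  u_231 = 123;  u_232 = 28;  u_233 = 13;  u_234 = 115;  u_235 = 65;  u_236 = 94
  u_237 = 156;  u_238 = 145;  u_239 = 184;  u_240 = 183;  u_241 = 69;  u_242 = 231
  u_243 = 86;  u_244 = 140;  u_245 = 115;  u_246 = 148;  u_247 = 5;  u_248 = 83
  u_249 = 241;  u_250 = 102;  u_251 = 220;  u_252 = 249;  u_253 = 64;  u_254 = 63
  u_255 = 5;  u_256 = 247;  u_257 = 46;  u_258 = 172;  u_259 = 171;  u_260 = 140
  u_261 = 253;  u_262 = 115;  u_263 = 161;  u_264 = 46;  u_265 = 92;  u_266 = 33
  u_267 = 72;  u_268 = 199;  u_269 = 133;  u_270 = 7;  u_271 = 70;  u_272 = 140
  u_273 = 35;  u_274 = 4;  u_275 = 245;  u_276 = 211;  u_277 = 81;  u_278 = 182
  u_279 = 28;  u_280 = 9;  u_281 = 208;  u_282 = 79;  u_283 = 197;  u_284 = 23
  u_285 = 158;  u_286 = 44;  u_287 = 219;  u_288 = 252;  u_289 = 237;  u_290 = 115
  u_291 = 1;  u_292 = 254;  u_293 = 28;  u_294 = 177;  u_295 = 216;  u_296 = 215
  u_297 = 197;  u_298 = 39;  u_299 = 54;  u_300 = 140;  u_301 = 211;  u_302 = 116
  u_303 = 229;  u_304 = 83;  u_305 = 177;  u_306 = 6;  u_307 = 92;  u_308 = 25
  u_309 = 96;  u_310 = 95;  u_311 = 133;  u_312 = 55;  u_313 = 14;  u_314 = 172
  u_315 = 11;  u_316 = 108;  u_317 = 221;  u_318 = 115;  u_319 = 97;  u_320 = 206
  u_321 = 220;  u_322 = 65
u_323 = 162·65 + 179·220 + 95·206 = 104
u_324 = 162·104 + 179·65 + 95·220 = 231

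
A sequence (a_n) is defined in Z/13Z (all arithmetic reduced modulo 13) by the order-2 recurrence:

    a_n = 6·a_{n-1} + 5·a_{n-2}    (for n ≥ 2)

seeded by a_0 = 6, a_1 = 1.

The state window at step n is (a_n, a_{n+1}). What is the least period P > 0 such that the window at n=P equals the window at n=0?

12

n=0: window = (6, 1)
n=1: window = (1, 10)
n=2: window = (10, 0)
n=3: window = (0, 11)
n=4: window = (11, 1)
n=5: window = (1, 9)
n=6: window = (9, 7)
n=7: window = (7, 9)
n=8: window = (9, 11)
n=9: window = (11, 7)
n=10: window = (7, 6)
n=11: window = (6, 6)
n=12: window = (6, 1)
window at n=12 equals window at n=0 → period = 12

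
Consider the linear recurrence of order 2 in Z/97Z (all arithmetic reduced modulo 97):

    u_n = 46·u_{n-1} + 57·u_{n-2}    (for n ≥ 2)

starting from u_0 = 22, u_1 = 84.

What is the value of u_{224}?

81

u_2 = 46·84 + 57·22 = 74
u_3 = 46·74 + 57·84 = 44
u_4 = 46·44 + 57·74 = 34
u_5 = 46·34 + 57·44 = 95
u_6 = 46·95 + 57·34 = 3
u_7 = 46·3 + 57·95 = 24
u_8 = 46·24 + 57·3 = 14
u_9 = 46·14 + 57·24 = 72
u_10 = 46·72 + 57·14 = 36
u_11 = 46·36 + 57·72 = 37
u_12 = 46·37 + 57·36 = 68
u_13 = 46·68 + 57·37 = 96
u_14 = 46·96 + 57·68 = 47
u_15 = 46·47 + 57·96 = 68
u_16 = 46·68 + 57·47 = 84
u_17 = 46·84 + 57·68 = 77
u_18 = 46·77 + 57·84 = 85
u_19 = 46·85 + 57·77 = 54
u_20 = 46·54 + 57·85 = 54
u_21 = 46·54 + 57·54 = 33
u_22 = 46·33 + 57·54 = 37
u_23 = 46·37 + 57·33 = 91
u_24 = 46·91 + 57·37 = 87
u_25 = 46·87 + 57·91 = 71
u_26 = 46·71 + 57·87 = 77
u_27 = 46·77 + 57·71 = 23
u_28 = 46·23 + 57·77 = 15
u_29 = 46·15 + 57·23 = 61
u_30 = 46·61 + 57·15 = 72
u_31 = 46·72 + 57·61 = 96
u_32 = 46·96 + 57·72 = 81
u_33 = 46·81 + 57·96 = 80
u_34 = 46·80 + 57·81 = 52
u_35 = 46·52 + 57·80 = 65
u_36 = 46·65 + 57·52 = 37
u_37 = 46·37 + 57·65 = 72
u_38 = 46·72 + 57·37 = 86
u_39 = 46·86 + 57·72 = 9
u_40 = 46·9 + 57·86 = 78
u_41 = 46·78 + 57·9 = 27
u_42 = 46·27 + 57·78 = 62
u_43 = 46·62 + 57·27 = 26
u_44 = 46·26 + 57·62 = 74
u_45 = 46·74 + 57·26 = 36
u_46 = 46·36 + 57·74 = 54
u_47 = 46·54 + 57·36 = 74
u_48 = 46·74 + 57·54 = 80
u_49 = 46·80 + 57·74 = 41
u_50 = 46·41 + 57·80 = 44
u_51 = 46·44 + 57·41 = 93
u_52 = 46·93 + 57·44 = 93
u_53 = 46·93 + 57·93 = 73
u_54 = 46·73 + 57·93 = 26
u_55 = 46·26 + 57·73 = 22
u_56 = 46·22 + 57·26 = 69
u_57 = 46·69 + 57·22 = 63
u_58 = 46·63 + 57·69 = 41
u_59 = 46·41 + 57·63 = 45
u_60 = 46·45 + 57·41 = 42
u_61 = 46·42 + 57·45 = 35
u_62 = 46·35 + 57·42 = 27
u_63 = 46·27 + 57·35 = 36
u_64 = 46·36 + 57·27 = 91
u_65 = 46·91 + 57·36 = 30
u_66 = 46·30 + 57·91 = 68
u_67 = 46·68 + 57·30 = 85
u_68 = 46·85 + 57·68 = 26
u_69 = 46·26 + 57·85 = 27
u_70 = 46·27 + 57·26 = 8
u_71 = 46·8 + 57·27 = 64
u_72 = 46·64 + 57·8 = 5
u_73 = 46·5 + 57·64 = 95
u_74 = 46·95 + 57·5 = 96
u_75 = 46·96 + 57·95 = 34
u_76 = 46·34 + 57·96 = 52
u_77 = 46·52 + 57·34 = 62
u_78 = 46·62 + 57·52 = 93
u_79 = 46·93 + 57·62 = 52
u_80 = 46·52 + 57·93 = 30
u_81 = 46·30 + 57·52 = 76
u_82 = 46·76 + 57·30 = 65
u_83 = 46·65 + 57·76 = 47
u_84 = 46·47 + 57·65 = 47
u_85 = 46·47 + 57·47 = 88
u_86 = 46·88 + 57·47 = 34
u_87 = 46·34 + 57·88 = 81
u_88 = 46·81 + 57·34 = 38
u_89 = 46·38 + 57·81 = 60
u_90 = 46·60 + 57·38 = 76
u_91 = 46·76 + 57·60 = 29
u_92 = 46·29 + 57·76 = 40
u_93 = 46·40 + 57·29 = 1
u_94 = 46·1 + 57·40 = 95
u_95 = 46·95 + 57·1 = 62
u_96 = 46·62 + 57·95 = 22
u_97 = 46·22 + 57·62 = 84
(u_96, u_97) = (22, 84) = (u_0, u_1), so the sequence has period 96.
224 ≡ 32 (mod 96), hence u_224 = u_32 = 81.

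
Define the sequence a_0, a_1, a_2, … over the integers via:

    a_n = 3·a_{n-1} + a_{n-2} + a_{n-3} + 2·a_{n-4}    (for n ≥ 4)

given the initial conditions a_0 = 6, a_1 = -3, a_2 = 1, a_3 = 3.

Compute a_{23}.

234368725271

a_4 = 3·3 + 1·1 + 1·-3 + 2·6 = 19
a_5 = 3·19 + 1·3 + 1·1 + 2·-3 = 55
a_6 = 3·55 + 1·19 + 1·3 + 2·1 = 189
a_7 = 3·189 + 1·55 + 1·19 + 2·3 = 647
a_8 = 3·647 + 1·189 + 1·55 + 2·19 = 2223
a_9 = 3·2223 + 1·647 + 1·189 + 2·55 = 7615
a_10 = 3·7615 + 1·2223 + 1·647 + 2·189 = 26093
a_11 = 3·26093 + 1·7615 + 1·2223 + 2·647 = 89411
a_12 = 3·89411 + 1·26093 + 1·7615 + 2·2223 = 306387
a_13 = 3·306387 + 1·89411 + 1·26093 + 2·7615 = 1049895
a_14 = 3·1049895 + 1·306387 + 1·89411 + 2·26093 = 3597669
a_15 = 3·3597669 + 1·1049895 + 1·306387 + 2·89411 = 12328111
a_16 = 3·12328111 + 1·3597669 + 1·1049895 + 2·306387 = 42244671
a_17 = 3·42244671 + 1·12328111 + 1·3597669 + 2·1049895 = 144759583
a_18 = 3·144759583 + 1·42244671 + 1·12328111 + 2·3597669 = 496046869
a_19 = 3·496046869 + 1·144759583 + 1·42244671 + 2·12328111 = 1699801083
a_20 = 3·1699801083 + 1·496046869 + 1·144759583 + 2·42244671 = 5824699043
a_21 = 3·5824699043 + 1·1699801083 + 1·496046869 + 2·144759583 = 19959464247
a_22 = 3·19959464247 + 1·5824699043 + 1·1699801083 + 2·496046869 = 68394986605
a_23 = 3·68394986605 + 1·19959464247 + 1·5824699043 + 2·1699801083 = 234368725271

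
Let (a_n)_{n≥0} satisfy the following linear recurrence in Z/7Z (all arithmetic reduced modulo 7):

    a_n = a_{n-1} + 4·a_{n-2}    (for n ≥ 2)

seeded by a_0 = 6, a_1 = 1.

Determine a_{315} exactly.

a_2 = 1·1 + 4·6 = 4
a_3 = 1·4 + 4·1 = 1
a_4 = 1·1 + 4·4 = 3
a_5 = 1·3 + 4·1 = 0
a_6 = 1·0 + 4·3 = 5
a_7 = 1·5 + 4·0 = 5
a_8 = 1·5 + 4·5 = 4
a_9 = 1·4 + 4·5 = 3
a_10 = 1·3 + 4·4 = 5
a_11 = 1·5 + 4·3 = 3
a_12 = 1·3 + 4·5 = 2
a_13 = 1·2 + 4·3 = 0
a_14 = 1·0 + 4·2 = 1
a_15 = 1·1 + 4·0 = 1
a_16 = 1·1 + 4·1 = 5
a_17 = 1·5 + 4·1 = 2
a_18 = 1·2 + 4·5 = 1
a_19 = 1·1 + 4·2 = 2
a_20 = 1·2 + 4·1 = 6
a_21 = 1·6 + 4·2 = 0
a_22 = 1·0 + 4·6 = 3
a_23 = 1·3 + 4·0 = 3
a_24 = 1·3 + 4·3 = 1
a_25 = 1·1 + 4·3 = 6
a_26 = 1·6 + 4·1 = 3
a_27 = 1·3 + 4·6 = 6
a_28 = 1·6 + 4·3 = 4
a_29 = 1·4 + 4·6 = 0
a_30 = 1·0 + 4·4 = 2
a_31 = 1·2 + 4·0 = 2
a_32 = 1·2 + 4·2 = 3
a_33 = 1·3 + 4·2 = 4
a_34 = 1·4 + 4·3 = 2
a_35 = 1·2 + 4·4 = 4
a_36 = 1·4 + 4·2 = 5
a_37 = 1·5 + 4·4 = 0
a_38 = 1·0 + 4·5 = 6
a_39 = 1·6 + 4·0 = 6
a_40 = 1·6 + 4·6 = 2
a_41 = 1·2 + 4·6 = 5
a_42 = 1·5 + 4·2 = 6
a_43 = 1·6 + 4·5 = 5
a_44 = 1·5 + 4·6 = 1
a_45 = 1·1 + 4·5 = 0
a_46 = 1·0 + 4·1 = 4
a_47 = 1·4 + 4·0 = 4
a_48 = 1·4 + 4·4 = 6
a_49 = 1·6 + 4·4 = 1
(a_48, a_49) = (6, 1) = (a_0, a_1), so the sequence has period 48.
315 ≡ 27 (mod 48), hence a_315 = a_27 = 6.

6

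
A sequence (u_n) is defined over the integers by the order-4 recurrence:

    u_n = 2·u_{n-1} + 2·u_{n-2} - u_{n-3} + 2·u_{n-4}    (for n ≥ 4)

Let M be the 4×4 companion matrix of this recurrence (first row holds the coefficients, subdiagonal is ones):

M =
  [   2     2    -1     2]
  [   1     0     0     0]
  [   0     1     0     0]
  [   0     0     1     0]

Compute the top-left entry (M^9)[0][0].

(M^9)[0][0] is the top entry after applying M 9 times to the unit state (1, 0, 0, 0). Equivalently it is h_{12} for the auxiliary sequence (h_n) obeying the same recurrence with h_3 = 1 and h_i = 0 for 0 ≤ i < 3:
h_4 = 2·1 + 2·0 + -1·0 + 2·0 = 2
h_5 = 2·2 + 2·1 + -1·0 + 2·0 = 6
h_6 = 2·6 + 2·2 + -1·1 + 2·0 = 15
h_7 = 2·15 + 2·6 + -1·2 + 2·1 = 42
h_8 = 2·42 + 2·15 + -1·6 + 2·2 = 112
h_9 = 2·112 + 2·42 + -1·15 + 2·6 = 305
h_10 = 2·305 + 2·112 + -1·42 + 2·15 = 822
h_11 = 2·822 + 2·305 + -1·112 + 2·42 = 2226
h_12 = 2·2226 + 2·822 + -1·305 + 2·112 = 6015

6015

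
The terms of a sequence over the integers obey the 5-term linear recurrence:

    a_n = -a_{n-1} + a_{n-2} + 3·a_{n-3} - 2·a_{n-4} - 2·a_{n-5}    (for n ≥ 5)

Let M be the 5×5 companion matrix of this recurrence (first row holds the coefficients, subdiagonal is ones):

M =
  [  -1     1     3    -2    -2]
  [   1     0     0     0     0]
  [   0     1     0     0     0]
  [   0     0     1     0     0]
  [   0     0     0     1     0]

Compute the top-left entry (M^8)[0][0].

9

(M^8)[0][0] is the top entry after applying M 8 times to the unit state (1, 0, 0, 0, 0). Equivalently it is h_{12} for the auxiliary sequence (h_n) obeying the same recurrence with h_4 = 1 and h_i = 0 for 0 ≤ i < 4:
h_5 = -1·1 + 1·0 + 3·0 + -2·0 + -2·0 = -1
h_6 = -1·-1 + 1·1 + 3·0 + -2·0 + -2·0 = 2
h_7 = -1·2 + 1·-1 + 3·1 + -2·0 + -2·0 = 0
h_8 = -1·0 + 1·2 + 3·-1 + -2·1 + -2·0 = -3
h_9 = -1·-3 + 1·0 + 3·2 + -2·-1 + -2·1 = 9
h_10 = -1·9 + 1·-3 + 3·0 + -2·2 + -2·-1 = -14
h_11 = -1·-14 + 1·9 + 3·-3 + -2·0 + -2·2 = 10
h_12 = -1·10 + 1·-14 + 3·9 + -2·-3 + -2·0 = 9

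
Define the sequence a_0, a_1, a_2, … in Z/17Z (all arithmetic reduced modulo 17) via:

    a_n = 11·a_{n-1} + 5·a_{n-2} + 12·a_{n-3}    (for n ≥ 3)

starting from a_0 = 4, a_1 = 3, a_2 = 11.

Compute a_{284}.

a_3 = 11·11 + 5·3 + 12·4 = 14
a_4 = 11·14 + 5·11 + 12·3 = 7
a_5 = 11·7 + 5·14 + 12·11 = 7
a_6 = 11·7 + 5·7 + 12·14 = 8
a_7 = 11·8 + 5·7 + 12·7 = 3
a_8 = 11·3 + 5·8 + 12·7 = 4
Continuing the recurrence:
  a_9 = 2;  a_10 = 10;  a_11 = 15;  a_12 = 1;  a_13 = 2;  a_14 = 3
  a_15 = 4;  a_16 = 15;  a_17 = 0;  a_18 = 4;  a_19 = 3;  a_20 = 2
  a_21 = 0;  a_22 = 12;  a_23 = 3;  a_24 = 8;  a_25 = 9;  a_26 = 5
  a_27 = 9;  a_28 = 11;  a_29 = 5;  a_30 = 14;  a_31 = 5;  a_32 = 15
  a_33 = 1;  a_34 = 10;  a_35 = 6;  a_36 = 9;  a_37 = 11;  a_38 = 0
  a_39 = 10;  a_40 = 4;  a_41 = 9;  a_42 = 1;  a_43 = 2;  a_44 = 16
  a_45 = 11;  a_46 = 4;  a_47 = 2;  a_48 = 4;  a_49 = 0;  a_50 = 10
  a_51 = 5;  a_52 = 3;  a_53 = 8;  a_54 = 10;  a_55 = 16;  a_56 = 16
  a_57 = 2;  a_58 = 5;  a_59 = 2;  a_60 = 3;  a_61 = 1;  a_62 = 16
  a_63 = 13;  a_64 = 14;  a_65 = 3;  a_66 = 4;  a_67 = 6;  a_68 = 3
  a_69 = 9;  a_70 = 16;  a_71 = 2;  a_72 = 6;  a_73 = 13;  a_74 = 10
  a_75 = 9;  a_76 = 16;  a_77 = 1;  a_78 = 12;  a_79 = 6;  a_80 = 2
  a_81 = 9;  a_82 = 11;  a_83 = 3;  a_84 = 9;  a_85 = 8;  a_86 = 16
  a_87 = 1;  a_88 = 0;  a_89 = 10;  a_90 = 3;  a_91 = 15;  a_92 = 11
  a_93 = 11;  a_94 = 16;  a_95 = 6;  a_96 = 6;  a_97 = 16;  a_98 = 6
  a_99 = 14;  a_100 = 2;  a_101 = 11;  a_102 = 10;  a_103 = 2;  a_104 = 0
  a_105 = 11;  a_106 = 9;  a_107 = 1;  a_108 = 1;  a_109 = 5;  a_110 = 4
  a_111 = 13;  a_112 = 2;  a_113 = 16;  a_114 = 2;  a_115 = 7;  a_116 = 7
  a_117 = 0;  a_118 = 0;  a_119 = 16;  a_120 = 6;  a_121 = 10;  a_122 = 9
  a_123 = 0;  a_124 = 12;  a_125 = 2;  a_126 = 14;  a_127 = 2;  a_128 = 14
  a_129 = 9;  a_130 = 6;  a_131 = 7;  a_132 = 11;  a_133 = 7;  a_134 = 12
  a_135 = 10;  a_136 = 16;  a_137 = 13;  a_138 = 3;  a_139 = 1;  a_140 = 12
  a_141 = 3;  a_142 = 3;  a_143 = 5;  a_144 = 4;  a_145 = 3;  a_146 = 11
  a_147 = 14;  a_148 = 7;  a_149 = 7;  a_150 = 8;  a_151 = 3;  a_152 = 4
  a_153 = 2;  a_154 = 10;  a_155 = 15;  a_156 = 1;  a_157 = 2;  a_158 = 3
  a_159 = 4;  a_160 = 15;  a_161 = 0;  a_162 = 4;  a_163 = 3;  a_164 = 2
  a_165 = 0;  a_166 = 12;  a_167 = 3;  a_168 = 8;  a_169 = 9;  a_170 = 5
  a_171 = 9;  a_172 = 11;  a_173 = 5;  a_174 = 14;  a_175 = 5;  a_176 = 15
  a_177 = 1;  a_178 = 10;  a_179 = 6;  a_180 = 9;  a_181 = 11;  a_182 = 0
  a_183 = 10;  a_184 = 4;  a_185 = 9;  a_186 = 1;  a_187 = 2;  a_188 = 16
  a_189 = 11;  a_190 = 4;  a_191 = 2;  a_192 = 4;  a_193 = 0;  a_194 = 10
  a_195 = 5;  a_196 = 3;  a_197 = 8;  a_198 = 10;  a_199 = 16;  a_200 = 16
  a_201 = 2;  a_202 = 5;  a_203 = 2;  a_204 = 3;  a_205 = 1;  a_206 = 16
  a_207 = 13;  a_208 = 14;  a_209 = 3;  a_210 = 4;  a_211 = 6;  a_212 = 3
  a_213 = 9;  a_214 = 16;  a_215 = 2;  a_216 = 6;  a_217 = 13;  a_218 = 10
  a_219 = 9;  a_220 = 16;  a_221 = 1;  a_222 = 12;  a_223 = 6;  a_224 = 2
  a_225 = 9;  a_226 = 11;  a_227 = 3;  a_228 = 9;  a_229 = 8;  a_230 = 16
  a_231 = 1;  a_232 = 0;  a_233 = 10;  a_234 = 3;  a_235 = 15;  a_236 = 11
  a_237 = 11;  a_238 = 16;  a_239 = 6;  a_240 = 6;  a_241 = 16;  a_242 = 6
  a_243 = 14;  a_244 = 2;  a_245 = 11;  a_246 = 10;  a_247 = 2;  a_248 = 0
  a_249 = 11;  a_250 = 9;  a_251 = 1;  a_252 = 1;  a_253 = 5;  a_254 = 4
  a_255 = 13;  a_256 = 2;  a_257 = 16;  a_258 = 2;  a_259 = 7;  a_260 = 7
  a_261 = 0;  a_262 = 0;  a_263 = 16;  a_264 = 6;  a_265 = 10;  a_266 = 9
  a_267 = 0;  a_268 = 12;  a_269 = 2;  a_270 = 14;  a_271 = 2;  a_272 = 14
  a_273 = 9;  a_274 = 6;  a_275 = 7;  a_276 = 11;  a_277 = 7;  a_278 = 12
  a_279 = 10;  a_280 = 16;  a_281 = 13;  a_282 = 3
a_283 = 11·3 + 5·13 + 12·16 = 1
a_284 = 11·1 + 5·3 + 12·13 = 12

12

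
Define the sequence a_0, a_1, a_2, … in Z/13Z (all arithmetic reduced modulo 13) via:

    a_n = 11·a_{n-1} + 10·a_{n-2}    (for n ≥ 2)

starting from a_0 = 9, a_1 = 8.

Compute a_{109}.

a_2 = 11·8 + 10·9 = 9
a_3 = 11·9 + 10·8 = 10
a_4 = 11·10 + 10·9 = 5
a_5 = 11·5 + 10·10 = 12
a_6 = 11·12 + 10·5 = 0
a_7 = 11·0 + 10·12 = 3
a_8 = 11·3 + 10·0 = 7
a_9 = 11·7 + 10·3 = 3
a_10 = 11·3 + 10·7 = 12
a_11 = 11·12 + 10·3 = 6
a_12 = 11·6 + 10·12 = 4
a_13 = 11·4 + 10·6 = 0
a_14 = 11·0 + 10·4 = 1
a_15 = 11·1 + 10·0 = 11
a_16 = 11·11 + 10·1 = 1
a_17 = 11·1 + 10·11 = 4
a_18 = 11·4 + 10·1 = 2
a_19 = 11·2 + 10·4 = 10
a_20 = 11·10 + 10·2 = 0
a_21 = 11·0 + 10·10 = 9
a_22 = 11·9 + 10·0 = 8
(a_21, a_22) = (9, 8) = (a_0, a_1), so the sequence has period 21.
109 ≡ 4 (mod 21), hence a_109 = a_4 = 5.

5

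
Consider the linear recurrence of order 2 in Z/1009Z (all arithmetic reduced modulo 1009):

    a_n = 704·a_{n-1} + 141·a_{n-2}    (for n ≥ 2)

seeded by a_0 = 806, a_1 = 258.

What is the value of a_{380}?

a_2 = 704·258 + 141·806 = 650
a_3 = 704·650 + 141·258 = 577
a_4 = 704·577 + 141·650 = 421
a_5 = 704·421 + 141·577 = 375
a_6 = 704·375 + 141·421 = 481
a_7 = 704·481 + 141·375 = 7
Continuing the recurrence:
  a_8 = 101;  a_9 = 452;  a_10 = 488;  a_11 = 657;  a_12 = 602;  a_13 = 846
  a_14 = 400;  a_15 = 313;  a_16 = 286;  a_17 = 290;  a_18 = 308;  a_19 = 427
  a_20 = 976;  a_21 = 651;  a_22 = 610;  a_23 = 587;  a_24 = 812;  a_25 = 583
  a_26 = 244;  a_27 = 720;  a_28 = 460;  a_29 = 571;  a_30 = 686;  a_31 = 433
  a_32 = 985;  a_33 = 770;  a_34 = 899;  a_35 = 860;  a_36 = 674;  a_37 = 446
  a_38 = 373;  a_39 = 580;  a_40 = 809;  a_41 = 511;  a_42 = 592;  a_43 = 463
  a_44 = 779;  a_45 = 227;  a_46 = 244;  a_47 = 974;  a_48 = 683;  a_49 = 658
  a_50 = 549;  a_51 = 1008;  a_52 = 21;  a_53 = 517;  a_54 = 662;  a_55 = 139
  a_56 = 497;  a_57 = 193;  a_58 = 113;  a_59 = 820;  a_60 = 930;  a_61 = 473
  a_62 = 991;  a_63 = 544;  a_64 = 45;  a_65 = 421;  a_66 = 29;  a_67 = 66
  a_68 = 103;  a_69 = 89;  a_70 = 495;  a_71 = 816;  a_72 = 517;  a_73 = 758
  a_74 = 120;  a_75 = 657;  a_76 = 173;  a_77 = 521;  a_78 = 694;  a_79 = 24
  a_80 = 733;  a_81 = 790;  a_82 = 636;  a_83 = 148;  a_84 = 140;  a_85 = 366
  a_86 = 938;  a_87 = 613;  a_88 = 788;  a_89 = 470;  a_90 = 46;  a_91 = 781
  a_92 = 351;  a_93 = 39;  a_94 = 263;  a_95 = 959;  a_96 = 874;  a_97 = 828
  a_98 = 855;  a_99 = 260;  a_100 = 895;  a_101 = 800;  a_102 = 248;  a_103 = 836
  a_104 = 959;  a_105 = 947;  a_106 = 761;  a_107 = 304;  a_108 = 455;  a_109 = 953
  a_110 = 515;  a_111 = 505;  a_112 = 319;  a_113 = 144;  a_114 = 50;  a_115 = 9
  a_116 = 269;  a_117 = 953;  a_118 = 523;  a_119 = 83;  a_120 = 1005;  a_121 = 815
  a_122 = 84;  a_123 = 503;  a_124 = 698;  a_125 = 302;  a_126 = 254;  a_127 = 427
  a_128 = 425;  a_129 = 203;  a_130 = 28;  a_131 = 912;  a_132 = 236;  a_133 = 108
  a_134 = 336;  a_135 = 531;  a_136 = 447;  a_137 = 85;  a_138 = 778;  a_139 = 711
  a_140 = 806;  a_141 = 726;  a_142 = 179;  a_143 = 348;  a_144 = 828;  a_145 = 346
  a_146 = 119;  a_147 = 383;  a_148 = 864;  a_149 = 355;  a_150 = 432;  a_151 = 24
  a_152 = 115;  a_153 = 597;  a_154 = 615;  a_155 = 529;  a_156 = 36;  a_157 = 42
  a_158 = 338;  a_159 = 705;  a_160 = 127;  a_161 = 130;  a_162 = 455;  a_163 = 635
  a_164 = 641;  a_165 = 984;  a_166 = 133;  a_167 = 306;  a_168 = 89;  a_169 = 866
  a_170 = 669;  a_171 = 799;  a_172 = 975;  a_173 = 940;  a_174 = 107;  a_175 = 14
  a_176 = 727;  a_177 = 201;  a_178 = 842;  a_179 = 574;  a_180 = 156;  a_181 = 57
  a_182 = 575;  a_183 = 156;  a_184 = 198;  a_185 = 957;  a_186 = 391;  a_187 = 547
  a_188 = 295;  a_189 = 269;  a_190 = 919;  a_191 = 803;  a_192 = 699;  a_193 = 928
  a_194 = 166;  a_195 = 507;  a_196 = 950;  a_197 = 690;  a_198 = 184;  a_199 = 810
  a_200 = 874;  a_201 = 1008;  a_202 = 441;  a_203 = 560;  a_204 = 353;  a_205 = 556
  a_206 = 264;  a_207 = 903;  a_208 = 942;  a_209 = 444;  a_210 = 429;  a_211 = 371
  a_212 = 811;  a_213 = 702;  a_214 = 132;  a_215 = 200;  a_216 = 999;  a_217 = 980
  a_218 = 372;  a_219 = 504;  a_220 = 641;  a_221 = 675;  a_222 = 541;  a_223 = 800
  a_224 = 784;  a_225 = 814;  a_226 = 507;  a_227 = 499;  a_228 = 12;  a_229 = 105
  a_230 = 946;  a_231 = 723;  a_232 = 654;  a_233 = 346;  a_234 = 810;  a_235 = 509
  a_236 = 334;  a_237 = 169;  a_238 = 594;  a_239 = 63;  a_240 = 972;  a_241 = 997
  a_242 = 461;  a_243 = 981;  a_244 = 893;  a_245 = 153;  a_246 = 546;  a_247 = 339
  a_248 = 834;  a_249 = 274;  a_250 = 727;  a_251 = 537;  a_252 = 271;  a_253 = 125
  a_254 = 86;  a_255 = 476;  a_256 = 134;  a_257 = 12;  a_258 = 99;  a_259 = 758
  a_260 = 713;  a_261 = 403;  a_262 = 825;  a_263 = 944;  a_264 = 944;  a_265 = 570
  a_266 = 623;  a_267 = 336;  a_268 = 498;  a_269 = 422;  a_270 = 30;  a_271 = 911
  a_272 = 823;  a_273 = 534;  a_274 = 596;  a_275 = 468;  a_276 = 827;  a_277 = 418
  a_278 = 216;  a_279 = 121;  a_280 = 614;  a_281 = 312;  a_282 = 495;  a_283 = 980
  a_284 = 947;  a_285 = 695;  a_286 = 254;  a_287 = 345;  a_288 = 210;  a_289 = 739
  a_290 = 970;  a_291 = 59;  a_292 = 722;  a_293 = 1008;  a_294 = 198;  a_295 = 9
  a_296 = 957;  a_297 = 985;  a_298 = 997;  a_299 = 276;  a_300 = 902;  a_301 = 921
  a_302 = 654;  a_303 = 12;  a_304 = 771;  a_305 = 625;  a_306 = 824;  a_307 = 263
  a_308 = 654;  a_309 = 62;  a_310 = 656;  a_311 = 372;  a_312 = 225;  a_313 = 980
  a_314 = 210;  a_315 = 473;  a_316 = 371;  a_317 = 961;  a_318 = 357;  a_319 = 382
  a_320 = 421;  a_321 = 123;  a_322 = 657;  a_323 = 596;  a_324 = 658;  a_325 = 390
  a_326 = 62;  a_327 = 765;  a_328 = 424;  a_329 = 743;  a_330 = 663;  a_331 = 421
  a_332 = 393;  a_333 = 36;  a_334 = 37;  a_335 = 854;  a_336 = 24;  a_337 = 86
  a_338 = 361;  a_339 = 903;  a_340 = 493;  a_341 = 165;  a_342 = 17;  a_343 = 927
  a_344 = 164;  a_345 = 976;  a_346 = 901;  a_347 = 35;  a_348 = 331;  a_349 = 844
  a_350 = 132;  a_351 = 42;  a_352 = 757;  a_353 = 44;  a_354 = 489;  a_355 = 337
  a_356 = 470;  a_357 = 22;  a_358 = 29;  a_359 = 311;  a_360 = 44;  a_361 = 161
  a_362 = 486;  a_363 = 596;  a_364 = 763;  a_365 = 653;  a_366 = 237;  a_367 = 617
  a_368 = 618;  a_369 = 416;  a_370 = 618;  a_371 = 327;  a_372 = 520;  a_373 = 515
  a_374 = 1001;  a_375 = 389;  a_376 = 298;  a_377 = 283;  a_378 = 99
a_379 = 704·99 + 141·283 = 627
a_380 = 704·627 + 141·99 = 308

308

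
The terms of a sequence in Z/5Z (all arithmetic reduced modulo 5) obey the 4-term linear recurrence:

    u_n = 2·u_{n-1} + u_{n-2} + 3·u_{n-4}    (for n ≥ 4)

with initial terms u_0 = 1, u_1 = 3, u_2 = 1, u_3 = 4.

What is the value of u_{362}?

1

u_4 = 2·4 + 1·1 + 0·3 + 3·1 = 2
u_5 = 2·2 + 1·4 + 0·1 + 3·3 = 2
u_6 = 2·2 + 1·2 + 0·4 + 3·1 = 4
u_7 = 2·4 + 1·2 + 0·2 + 3·4 = 2
u_8 = 2·2 + 1·4 + 0·2 + 3·2 = 4
u_9 = 2·4 + 1·2 + 0·4 + 3·2 = 1
u_10 = 2·1 + 1·4 + 0·2 + 3·4 = 3
u_11 = 2·3 + 1·1 + 0·4 + 3·2 = 3
u_12 = 2·3 + 1·3 + 0·1 + 3·4 = 1
u_13 = 2·1 + 1·3 + 0·3 + 3·1 = 3
u_14 = 2·3 + 1·1 + 0·3 + 3·3 = 1
u_15 = 2·1 + 1·3 + 0·1 + 3·3 = 4
(u_12, u_13, u_14, u_15) = (1, 3, 1, 4) = (u_0, u_1, u_2, u_3), so the sequence has period 12.
362 ≡ 2 (mod 12), hence u_362 = u_2 = 1.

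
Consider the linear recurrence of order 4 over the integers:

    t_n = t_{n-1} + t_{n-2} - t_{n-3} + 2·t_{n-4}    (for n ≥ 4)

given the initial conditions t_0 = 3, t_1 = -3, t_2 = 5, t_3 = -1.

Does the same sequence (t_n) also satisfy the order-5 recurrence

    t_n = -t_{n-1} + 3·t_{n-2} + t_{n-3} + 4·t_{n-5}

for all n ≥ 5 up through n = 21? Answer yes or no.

yes

Terms t_0..t_21: 3, -3, 5, -1, 13, 1, 25, 11, 61, 49, 149, 159, 381, 489, 1009, 1435, 2717, 4121, 7421, 11695, 20429, 32945
n=5: candidate gives 1, actual t_5 = 1 ✓
n=6: candidate gives 25, actual t_6 = 25 ✓
n=7: candidate gives 11, actual t_7 = 11 ✓
n=8: candidate gives 61, actual t_8 = 61 ✓
n=9: candidate gives 49, actual t_9 = 49 ✓
n=10: candidate gives 149, actual t_10 = 149 ✓
n=11: candidate gives 159, actual t_11 = 159 ✓
n=12: candidate gives 381, actual t_12 = 381 ✓
n=13: candidate gives 489, actual t_13 = 489 ✓
n=14: candidate gives 1009, actual t_14 = 1009 ✓
n=15: candidate gives 1435, actual t_15 = 1435 ✓
n=16: candidate gives 2717, actual t_16 = 2717 ✓
n=17: candidate gives 4121, actual t_17 = 4121 ✓
n=18: candidate gives 7421, actual t_18 = 7421 ✓
n=19: candidate gives 11695, actual t_19 = 11695 ✓
n=20: candidate gives 20429, actual t_20 = 20429 ✓
n=21: candidate gives 32945, actual t_21 = 32945 ✓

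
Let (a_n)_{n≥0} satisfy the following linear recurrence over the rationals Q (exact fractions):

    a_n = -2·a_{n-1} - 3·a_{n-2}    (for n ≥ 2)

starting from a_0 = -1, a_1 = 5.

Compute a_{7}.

95

a_2 = -2·5 + -3·-1 = -7
a_3 = -2·-7 + -3·5 = -1
a_4 = -2·-1 + -3·-7 = 23
a_5 = -2·23 + -3·-1 = -43
a_6 = -2·-43 + -3·23 = 17
a_7 = -2·17 + -3·-43 = 95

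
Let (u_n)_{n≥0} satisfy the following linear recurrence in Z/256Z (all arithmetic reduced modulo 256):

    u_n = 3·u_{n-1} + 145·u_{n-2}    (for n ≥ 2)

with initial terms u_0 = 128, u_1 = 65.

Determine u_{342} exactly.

u_2 = 3·65 + 145·128 = 67
u_3 = 3·67 + 145·65 = 154
u_4 = 3·154 + 145·67 = 193
u_5 = 3·193 + 145·154 = 125
u_6 = 3·125 + 145·193 = 200
u_7 = 3·200 + 145·125 = 37
Continuing the recurrence:
  u_8 = 183;  u_9 = 26;  u_10 = 245;  u_11 = 153;  u_12 = 144;  u_13 = 89
  u_14 = 155;  u_15 = 58;  u_16 = 121;  u_17 = 69;  u_18 = 88;  u_19 = 29
  u_20 = 47;  u_21 = 250;  u_22 = 141;  u_23 = 65;  u_24 = 160;  u_25 = 177
  u_26 = 179;  u_27 = 90;  u_28 = 113;  u_29 = 77;  u_30 = 232;  u_31 = 85
  u_32 = 103;  u_33 = 90;  u_34 = 101;  u_35 = 41;  u_36 = 176;  u_37 = 73
  u_38 = 139;  u_39 = 250;  u_40 = 169;  u_41 = 149;  u_42 = 120;  u_43 = 205
  u_44 = 95;  u_45 = 58;  u_46 = 125;  u_47 = 81;  u_48 = 192;  u_49 = 33
  u_50 = 35;  u_51 = 26;  u_52 = 33;  u_53 = 29;  u_54 = 8;  u_55 = 133
  u_56 = 23;  u_57 = 154;  u_58 = 213;  u_59 = 185;  u_60 = 208;  u_61 = 57
  u_62 = 123;  u_63 = 186;  u_64 = 217;  u_65 = 229;  u_66 = 152;  u_67 = 125
  u_68 = 143;  u_69 = 122;  u_70 = 109;  u_71 = 97;  u_72 = 224;  u_73 = 145
  u_74 = 147;  u_75 = 218;  u_76 = 209;  u_77 = 237;  u_78 = 40;  u_79 = 181
  u_80 = 199;  u_81 = 218;  u_82 = 69;  u_83 = 73;  u_84 = 240;  u_85 = 41
  u_86 = 107;  u_87 = 122;  u_88 = 9;  u_89 = 53;  u_90 = 184;  u_91 = 45
  u_92 = 191;  u_93 = 186;  u_94 = 93;  u_95 = 113;  u_96 = 0;  u_97 = 1
  u_98 = 3;  u_99 = 154;  u_100 = 129;  u_101 = 189;  u_102 = 72;  u_103 = 229
  u_104 = 119;  u_105 = 26;  u_106 = 181;  u_107 = 217;  u_108 = 16;  u_109 = 25
  u_110 = 91;  u_111 = 58;  u_112 = 57;  u_113 = 133;  u_114 = 216;  u_115 = 221
  u_116 = 239;  u_117 = 250;  u_118 = 77;  u_119 = 129;  u_120 = 32;  u_121 = 113
  u_122 = 115;  u_123 = 90;  u_124 = 49;  u_125 = 141;  u_126 = 104;  u_127 = 21
  u_128 = 39;  u_129 = 90;  u_130 = 37;  u_131 = 105;  u_132 = 48;  u_133 = 9
  u_134 = 75;  u_135 = 250;  u_136 = 105;  u_137 = 213;  u_138 = 248;  u_139 = 141
  u_140 = 31;  u_141 = 58;  u_142 = 61;  u_143 = 145;  u_144 = 64;  u_145 = 225
  u_146 = 227;  u_147 = 26;  u_148 = 225;  u_149 = 93;  u_150 = 136;  u_151 = 69
  u_152 = 215;  u_153 = 154;  u_154 = 149;  u_155 = 249;  u_156 = 80;  u_157 = 249
  u_158 = 59;  u_159 = 186;  u_160 = 153;  u_161 = 37;  u_162 = 24;  u_163 = 61
  u_164 = 79;  u_165 = 122;  u_166 = 45;  u_167 = 161;  u_168 = 96;  u_169 = 81
  u_170 = 83;  u_171 = 218;  u_172 = 145;  u_173 = 45;  u_174 = 168;  u_175 = 117
  u_176 = 135;  u_177 = 218;  u_178 = 5;  u_179 = 137;  u_180 = 112;  u_181 = 233
  u_182 = 43;  u_183 = 122;  u_184 = 201;  u_185 = 117;  u_186 = 56;  u_187 = 237
  u_188 = 127;  u_189 = 186;  u_190 = 29;  u_191 = 177;  u_192 = 128;  u_193 = 193
  u_194 = 195;  u_195 = 154;  u_196 = 65;  u_197 = 253;  u_198 = 200;  u_199 = 165
  u_200 = 55;  u_201 = 26;  u_202 = 117;  u_203 = 25;  u_204 = 144;  u_205 = 217
  u_206 = 27;  u_207 = 58;  u_208 = 249;  u_209 = 197;  u_210 = 88;  u_211 = 157
  u_212 = 175;  u_213 = 250;  u_214 = 13;  u_215 = 193;  u_216 = 160;  u_217 = 49
  u_218 = 51;  u_219 = 90;  u_220 = 241;  u_221 = 205;  u_222 = 232;  u_223 = 213
  u_224 = 231;  u_225 = 90;  u_226 = 229;  u_227 = 169;  u_228 = 176;  u_229 = 201
  u_230 = 11;  u_231 = 250;  u_232 = 41;  u_233 = 21;  u_234 = 120;  u_235 = 77
  u_236 = 223;  u_237 = 58;  u_238 = 253;  u_239 = 209;  u_240 = 192;  u_241 = 161
  u_242 = 163;  u_243 = 26;  u_244 = 161;  u_245 = 157;  u_246 = 8;  u_247 = 5
  u_248 = 151;  u_249 = 154;  u_250 = 85;  u_251 = 57;  u_252 = 208;  u_253 = 185
  u_254 = 251;  u_255 = 186;  u_256 = 89;  u_257 = 101;  u_258 = 152;  u_259 = 253
  u_260 = 15;  u_261 = 122;  u_262 = 237;  u_263 = 225;  u_264 = 224;  u_265 = 17
  u_266 = 19;  u_267 = 218;  u_268 = 81;  u_269 = 109;  u_270 = 40;  u_271 = 53
  u_272 = 71;  u_273 = 218;  u_274 = 197;  u_275 = 201;  u_276 = 240;  u_277 = 169
  u_278 = 235;  u_279 = 122;  u_280 = 137;  u_281 = 181;  u_282 = 184;  u_283 = 173
  u_284 = 63;  u_285 = 186;  u_286 = 221;  u_287 = 241;  u_288 = 0;  u_289 = 129
  u_290 = 131;  u_291 = 154;  u_292 = 1;  u_293 = 61;  u_294 = 72;  u_295 = 101
  u_296 = 247;  u_297 = 26;  u_298 = 53;  u_299 = 89;  u_300 = 16;  u_301 = 153
  u_302 = 219;  u_303 = 58;  u_304 = 185;  u_305 = 5;  u_306 = 216;  u_307 = 93
  u_308 = 111;  u_309 = 250;  u_310 = 205;  u_311 = 1;  u_312 = 32;  u_313 = 241
  u_314 = 243;  u_315 = 90;  u_316 = 177;  u_317 = 13;  u_318 = 104;  u_319 = 149
  u_320 = 167;  u_321 = 90;  u_322 = 165;  u_323 = 233;  u_324 = 48;  u_325 = 137
  u_326 = 203;  u_327 = 250;  u_328 = 233;  u_329 = 85;  u_330 = 248;  u_331 = 13
  u_332 = 159;  u_333 = 58;  u_334 = 189;  u_335 = 17;  u_336 = 64;  u_337 = 97
  u_338 = 99;  u_339 = 26;  u_340 = 97
u_341 = 3·97 + 145·26 = 221
u_342 = 3·221 + 145·97 = 136

136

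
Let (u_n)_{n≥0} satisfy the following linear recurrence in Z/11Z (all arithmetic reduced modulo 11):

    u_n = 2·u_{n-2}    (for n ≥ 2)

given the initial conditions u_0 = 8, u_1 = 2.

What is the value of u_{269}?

10

u_2 = 0·2 + 2·8 = 5
u_3 = 0·5 + 2·2 = 4
u_4 = 0·4 + 2·5 = 10
u_5 = 0·10 + 2·4 = 8
u_6 = 0·8 + 2·10 = 9
u_7 = 0·9 + 2·8 = 5
u_8 = 0·5 + 2·9 = 7
u_9 = 0·7 + 2·5 = 10
u_10 = 0·10 + 2·7 = 3
u_11 = 0·3 + 2·10 = 9
u_12 = 0·9 + 2·3 = 6
u_13 = 0·6 + 2·9 = 7
u_14 = 0·7 + 2·6 = 1
u_15 = 0·1 + 2·7 = 3
u_16 = 0·3 + 2·1 = 2
u_17 = 0·2 + 2·3 = 6
u_18 = 0·6 + 2·2 = 4
u_19 = 0·4 + 2·6 = 1
u_20 = 0·1 + 2·4 = 8
u_21 = 0·8 + 2·1 = 2
(u_20, u_21) = (8, 2) = (u_0, u_1), so the sequence has period 20.
269 ≡ 9 (mod 20), hence u_269 = u_9 = 10.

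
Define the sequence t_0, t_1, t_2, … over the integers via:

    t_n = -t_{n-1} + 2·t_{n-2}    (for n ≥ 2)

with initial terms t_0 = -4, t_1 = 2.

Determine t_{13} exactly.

16382

t_2 = -1·2 + 2·-4 = -10
t_3 = -1·-10 + 2·2 = 14
t_4 = -1·14 + 2·-10 = -34
t_5 = -1·-34 + 2·14 = 62
t_6 = -1·62 + 2·-34 = -130
t_7 = -1·-130 + 2·62 = 254
t_8 = -1·254 + 2·-130 = -514
t_9 = -1·-514 + 2·254 = 1022
t_10 = -1·1022 + 2·-514 = -2050
t_11 = -1·-2050 + 2·1022 = 4094
t_12 = -1·4094 + 2·-2050 = -8194
t_13 = -1·-8194 + 2·4094 = 16382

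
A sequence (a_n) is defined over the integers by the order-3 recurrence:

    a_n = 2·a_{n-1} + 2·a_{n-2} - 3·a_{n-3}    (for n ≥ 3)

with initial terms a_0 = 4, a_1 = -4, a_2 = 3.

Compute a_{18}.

-2415068

a_3 = 2·3 + 2·-4 + -3·4 = -14
a_4 = 2·-14 + 2·3 + -3·-4 = -10
a_5 = 2·-10 + 2·-14 + -3·3 = -57
a_6 = 2·-57 + 2·-10 + -3·-14 = -92
a_7 = 2·-92 + 2·-57 + -3·-10 = -268
a_8 = 2·-268 + 2·-92 + -3·-57 = -549
a_9 = 2·-549 + 2·-268 + -3·-92 = -1358
a_10 = 2·-1358 + 2·-549 + -3·-268 = -3010
a_11 = 2·-3010 + 2·-1358 + -3·-549 = -7089
a_12 = 2·-7089 + 2·-3010 + -3·-1358 = -16124
a_13 = 2·-16124 + 2·-7089 + -3·-3010 = -37396
a_14 = 2·-37396 + 2·-16124 + -3·-7089 = -85773
a_15 = 2·-85773 + 2·-37396 + -3·-16124 = -197966
a_16 = 2·-197966 + 2·-85773 + -3·-37396 = -455290
a_17 = 2·-455290 + 2·-197966 + -3·-85773 = -1049193
a_18 = 2·-1049193 + 2·-455290 + -3·-197966 = -2415068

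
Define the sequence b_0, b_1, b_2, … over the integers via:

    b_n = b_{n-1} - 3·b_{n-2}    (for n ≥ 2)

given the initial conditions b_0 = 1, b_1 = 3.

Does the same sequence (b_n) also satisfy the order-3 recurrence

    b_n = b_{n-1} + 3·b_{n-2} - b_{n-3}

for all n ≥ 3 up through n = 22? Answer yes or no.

Terms b_0..b_22: 1, 3, 0, -9, -9, 18, 45, -9, -144, -117, 315, 666, -279, -2277, -1440, 5391, 9711, -6462, -35595, -16209, 90576, 139203, -132525
n=3: candidate gives 8, actual b_3 = -9 ✗

no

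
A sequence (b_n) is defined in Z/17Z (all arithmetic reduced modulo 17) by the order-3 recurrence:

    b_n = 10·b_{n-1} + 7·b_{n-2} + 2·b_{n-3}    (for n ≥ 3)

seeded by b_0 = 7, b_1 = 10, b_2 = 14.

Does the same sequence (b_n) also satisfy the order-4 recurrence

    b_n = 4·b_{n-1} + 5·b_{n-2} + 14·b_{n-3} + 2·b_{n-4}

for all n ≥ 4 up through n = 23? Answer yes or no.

Terms b_0..b_23: 7, 10, 14, 3, 12, 16, 12, 1, 7, 16, 7, 9, 1, 2, 11, 7, 15, 0, 0, 13, 11, 14, 5, 0
n=4: candidate gives 15, actual b_4 = 12 ✗

no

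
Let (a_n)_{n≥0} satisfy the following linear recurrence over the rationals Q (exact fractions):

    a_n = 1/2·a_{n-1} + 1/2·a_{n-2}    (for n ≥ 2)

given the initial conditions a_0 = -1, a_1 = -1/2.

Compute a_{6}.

a_2 = 1/2·-1/2 + 1/2·-1 = -3/4
a_3 = 1/2·-3/4 + 1/2·-1/2 = -5/8
a_4 = 1/2·-5/8 + 1/2·-3/4 = -11/16
a_5 = 1/2·-11/16 + 1/2·-5/8 = -21/32
a_6 = 1/2·-21/32 + 1/2·-11/16 = -43/64

-43/64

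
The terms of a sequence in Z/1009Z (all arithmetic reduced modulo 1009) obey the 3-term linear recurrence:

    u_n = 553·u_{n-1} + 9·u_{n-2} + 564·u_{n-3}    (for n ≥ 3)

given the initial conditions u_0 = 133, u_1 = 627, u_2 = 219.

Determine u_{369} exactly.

580

u_3 = 553·219 + 9·627 + 564·133 = 971
u_4 = 553·971 + 9·219 + 564·627 = 606
u_5 = 553·606 + 9·971 + 564·219 = 206
u_6 = 553·206 + 9·606 + 564·971 = 67
u_7 = 553·67 + 9·206 + 564·606 = 296
u_8 = 553·296 + 9·67 + 564·206 = 982
Continuing the recurrence:
  u_9 = 296;  u_10 = 446;  u_11 = 995;  u_12 = 767;  u_13 = 548;  u_14 = 360
  u_15 = 930;  u_16 = 231;  u_17 = 129;  u_18 = 608;  u_19 = 502;  u_20 = 666
  u_21 = 347;  u_22 = 729;  u_23 = 918;  u_24 = 596;  u_25 = 328;  u_26 = 218
  u_27 = 555;  u_28 = 468;  u_29 = 304;  u_30 = 15;  u_31 = 535;  u_32 = 279
  u_33 = 68;  u_34 = 813;  u_35 = 139;  u_36 = 447;  u_37 = 674;  u_38 = 82
  u_39 = 820;  u_40 = 900;  u_41 = 414;  u_42 = 285;  u_43 = 973;  u_44 = 227
  u_45 = 400;  u_46 = 130;  u_47 = 709;  u_48 = 330;  u_49 = 860;  u_50 = 596
  u_51 = 786;  u_52 = 818;  u_53 = 480;  u_54 = 725;  u_55 = 875;  u_56 = 334
  u_57 = 113;  u_58 = 9;  u_59 = 642;  u_60 = 104;  u_61 = 763;  u_62 = 970
  u_63 = 569;  u_64 = 1005;  u_65 = 84;  u_66 = 56;  u_67 = 207;  u_68 = 911
  u_69 = 442;  u_70 = 79;  u_71 = 465;  u_72 = 626;  u_73 = 400;  u_74 = 738
  u_75 = 965;  u_76 = 56;  u_77 = 826;  u_78 = 614;  u_79 = 185;  u_80 = 583
  u_81 = 384;  u_82 = 68;  u_83 = 578;  u_84 = 34;  u_85 = 807;  u_86 = 684
  u_87 = 82;  u_88 = 132;  u_89 = 415;  u_90 = 465;  u_91 = 340;  u_92 = 467
  u_93 = 909;  u_94 = 412;  u_95 = 959;  u_96 = 378;  u_97 = 19;  u_98 = 844
  u_99 = 29;  u_100 = 43;  u_101 = 601;  u_102 = 991;  u_103 = 536;  u_104 = 549
  u_105 = 614;  u_106 = 18;  u_107 = 218;  u_108 = 854;  u_109 = 56;  u_110 = 166
  u_111 = 846;  u_112 = 452;  u_113 = 62;  u_114 = 908;  u_115 = 860;  u_116 = 94
  u_117 = 740;  u_118 = 123;  u_119 = 561;  u_120 = 202;  u_121 = 471;  u_122 = 528
  u_123 = 497;  u_124 = 377;  u_125 = 192;  u_126 = 403;  u_127 = 318;  u_128 = 204
  u_129 = 915;  u_130 = 54;  u_131 = 794;  u_132 = 105;  u_133 = 821;  u_134 = 728
  u_135 = 8;  u_136 = 799;  u_137 = 915;  u_138 = 81;  u_139 = 173;  u_140 = 1004
  u_141 = 80;  u_142 = 507;  u_143 = 796;  u_144 = 506;  u_145 = 827;  u_146 = 711
  u_147 = 899;  u_148 = 325;  u_149 = 573;  u_150 = 459;  u_151 = 342;  u_152 = 830
  u_153 = 518;  u_154 = 474;  u_155 = 352;  u_156 = 700;  u_157 = 745;  u_158 = 314
  u_159 = 17;  u_160 = 555;  u_161 = 853;  u_162 = 963;  u_163 = 631;  u_164 = 223
  u_165 = 136;  u_166 = 238;  u_167 = 306;  u_168 = 859;  u_169 = 559;  u_170 = 77
  u_171 = 345;  u_172 = 236;  u_173 = 466;  u_174 = 352;  u_175 = 1002;  u_176 = 790
  u_177 = 674;  u_178 = 536;  u_179 = 365;  u_180 = 576;  u_181 = 555;  u_182 = 342
  u_183 = 359;  u_184 = 35;  u_185 = 557;  u_186 = 258;  u_187 = 942;  u_188 = 935
  u_189 = 60;  u_190 = 780;  u_191 = 670;  u_192 = 707;  u_193 = 460;  u_194 = 935
  u_195 = 744;  u_196 = 230;  u_197 = 331;  u_198 = 338;  u_199 = 769;  u_200 = 502
  u_201 = 929;  u_202 = 484;  u_203 = 155;  u_204 = 555;  u_205 = 102;  u_206 = 498
  u_207 = 76;  u_208 = 111;  u_209 = 888;  u_210 = 157;  u_211 = 13;  u_212 = 898
  u_213 = 39;  u_214 = 657;  u_215 = 386;  u_216 = 216;  u_217 = 69;  u_218 = 510
  u_219 = 875;  u_220 = 683;  u_221 = 211;  u_222 = 840;  u_223 = 35;  u_224 = 623
  u_225 = 295;  u_226 = 808;  u_227 = 714;  u_228 = 427;  u_229 = 41;  u_230 = 387
  u_231 = 149;  u_232 = 32;  u_233 = 190;  u_234 = 711;  u_235 = 260;  u_236 = 44
  u_237 = 869;  u_238 = 1004;  u_239 = 611;  u_240 = 574;  u_241 = 248;  u_242 = 576
  u_243 = 754;  u_244 = 5;  u_245 = 436;  u_246 = 469;  u_247 = 734;  u_248 = 177
  u_249 = 718;  u_250 = 378;  u_251 = 516;  u_252 = 519;  u_253 = 343;  u_254 = 45
  u_255 = 835;  u_256 = 771;  u_257 = 163;  u_258 = 960;  u_259 = 569;  u_260 = 530
  u_261 = 163;  u_262 = 117;  u_263 = 839;  u_264 = 993;  u_265 = 115;  u_266 = 868
  u_267 = 812;  u_268 = 55;  u_269 = 577;  u_270 = 614;  u_271 = 407;  u_272 = 66
  u_273 = 10;  u_274 = 575;  u_275 = 121;  u_276 = 35;  u_277 = 675;  u_278 = 901
  u_279 = 397;  u_280 = 932;  u_281 = 980;  u_282 = 333;  u_283 = 209;  u_284 = 309
  u_285 = 357;  u_286 = 243;  u_287 = 87;  u_288 = 405;  u_289 = 578;  u_290 = 26
  u_291 = 795;  u_292 = 30;  u_293 = 67;  u_294 = 372;  u_295 = 250;  u_296 = 793
  u_297 = 791;  u_298 = 340;  u_299 = 667;  u_300 = 745;  u_301 = 312;  u_302 = 479
  u_303 = 746;  u_304 = 534;  u_305 = 69;  u_306 = 576;  u_307 = 799;  u_308 = 618
  u_309 = 806;  u_310 = 879;  u_311 = 387;  u_312 = 476;  u_313 = 672;  u_314 = 876
  u_315 = 172;  u_316 = 715;  u_317 = 60;  u_318 = 408;  u_319 = 817;  u_320 = 957
  u_321 = 855;  u_322 = 819;  u_323 = 431;  u_324 = 445;  u_325 = 535;  u_326 = 102
  u_327 = 420;  u_328 = 148;  u_329 = 883;  u_330 = 31;  u_331 = 599;  u_332 = 140
  u_333 = 404;  u_334 = 495;  u_335 = 154;  u_336 = 647;  u_337 = 669;  u_338 = 514
  u_339 = 330;  u_340 = 401;  u_341 = 29;  u_342 = 939;  u_343 = 41;  u_344 = 57
  u_345 = 482;  u_346 = 600;  u_347 = 1;  u_348 = 326;  u_349 = 61;  u_350 = 907
  u_351 = 873;  u_352 = 656;  u_353 = 307;  u_354 = 89;  u_355 = 202;  u_356 = 108
  u_357 = 748;  u_358 = 837;  u_359 = 780;  u_360 = 68;  u_361 = 84;  u_362 = 646
  u_363 = 818;  u_364 = 35;  u_365 = 578;  u_366 = 335;  u_367 = 325
u_368 = 553·325 + 9·335 + 564·578 = 196
u_369 = 553·196 + 9·325 + 564·335 = 580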